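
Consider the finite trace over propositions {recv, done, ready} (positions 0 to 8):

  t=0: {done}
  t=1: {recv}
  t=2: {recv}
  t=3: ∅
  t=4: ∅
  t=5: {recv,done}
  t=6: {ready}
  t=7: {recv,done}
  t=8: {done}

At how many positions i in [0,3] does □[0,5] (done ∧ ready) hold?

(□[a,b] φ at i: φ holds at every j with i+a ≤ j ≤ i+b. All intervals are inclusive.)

0

Evaluate at each i in [0,3]:
  i=0: ✗ (fails at j=0)
  i=1: ✗ (fails at j=1)
  i=2: ✗ (fails at j=2)
  i=3: ✗ (fails at j=3)
Positions where it holds: {} → 0.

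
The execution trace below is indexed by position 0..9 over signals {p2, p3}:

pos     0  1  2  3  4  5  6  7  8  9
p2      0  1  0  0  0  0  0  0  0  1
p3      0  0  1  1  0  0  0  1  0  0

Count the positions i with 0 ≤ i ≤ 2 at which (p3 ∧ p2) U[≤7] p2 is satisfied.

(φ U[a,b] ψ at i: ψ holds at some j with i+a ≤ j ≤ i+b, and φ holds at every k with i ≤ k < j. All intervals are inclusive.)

1

Evaluate at each i in [0,2]:
  i=0: ✗ (lhs fails at k=0 before rhs at j=1)
  i=1: ✓ (rhs at j=1)
  i=2: ✗ (lhs fails at k=2 before rhs at j=9)
Positions where it holds: {1} → 1.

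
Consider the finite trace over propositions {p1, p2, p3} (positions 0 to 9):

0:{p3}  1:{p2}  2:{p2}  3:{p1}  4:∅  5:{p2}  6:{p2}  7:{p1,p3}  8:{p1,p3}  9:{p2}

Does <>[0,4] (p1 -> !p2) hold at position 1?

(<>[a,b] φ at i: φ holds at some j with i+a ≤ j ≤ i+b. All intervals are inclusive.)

Holds

Check (p1 -> !p2) at each j in [1,5]:
  j=1: true
  j=2: true
  j=3: true
  j=4: true
  j=5: true
Found at j=1 → formula holds.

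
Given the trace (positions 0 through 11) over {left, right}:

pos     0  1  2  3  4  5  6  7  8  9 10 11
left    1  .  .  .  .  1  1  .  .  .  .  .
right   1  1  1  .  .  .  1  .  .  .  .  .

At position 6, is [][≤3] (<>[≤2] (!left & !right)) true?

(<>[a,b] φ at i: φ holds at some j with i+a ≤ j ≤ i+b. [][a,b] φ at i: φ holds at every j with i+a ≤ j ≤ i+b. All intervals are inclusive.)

Check <>[≤2] (!left & !right) at every j in [6,9]:
  j=6: holds (witness at 7)
  j=7: holds (witness at 7)
  j=8: holds (witness at 8)
  j=9: holds (witness at 9)
All positions satisfy it → formula holds.

True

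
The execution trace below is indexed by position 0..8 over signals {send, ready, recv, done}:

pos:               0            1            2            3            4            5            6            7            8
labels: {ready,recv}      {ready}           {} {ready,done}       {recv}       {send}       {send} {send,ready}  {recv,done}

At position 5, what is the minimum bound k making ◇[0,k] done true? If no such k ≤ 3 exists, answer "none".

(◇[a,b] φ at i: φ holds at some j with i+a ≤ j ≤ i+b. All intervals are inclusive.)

Scan j = 5,6,… for done:
  j=5: fails
  j=6: fails
  j=7: fails
  j=8: holds
First hit at j=8, so smallest k = 8-5 = 3.

3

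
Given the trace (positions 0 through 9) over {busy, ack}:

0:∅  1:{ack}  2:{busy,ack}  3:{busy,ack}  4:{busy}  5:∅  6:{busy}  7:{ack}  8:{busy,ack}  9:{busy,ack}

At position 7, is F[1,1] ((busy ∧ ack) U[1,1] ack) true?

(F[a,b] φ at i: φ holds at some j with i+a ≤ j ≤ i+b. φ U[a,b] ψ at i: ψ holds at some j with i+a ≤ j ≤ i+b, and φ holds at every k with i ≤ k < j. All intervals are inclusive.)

Yes

Check ((busy ∧ ack) U[1,1] ack) at each j in [8,8]:
  j=8: holds
Found at j=8 → formula holds.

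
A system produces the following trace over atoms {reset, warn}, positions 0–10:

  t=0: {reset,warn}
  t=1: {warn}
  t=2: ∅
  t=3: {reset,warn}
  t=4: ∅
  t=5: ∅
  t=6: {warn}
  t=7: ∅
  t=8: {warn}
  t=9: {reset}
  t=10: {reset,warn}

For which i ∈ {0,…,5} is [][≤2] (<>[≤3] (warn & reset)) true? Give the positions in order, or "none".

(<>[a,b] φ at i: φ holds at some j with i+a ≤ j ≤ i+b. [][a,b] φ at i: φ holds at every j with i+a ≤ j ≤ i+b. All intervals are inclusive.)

0, 1

Evaluate at each i in [0,5]:
  i=0: ✓ (all of [0,2])
  i=1: ✓ (all of [1,3])
  i=2: ✗ (fails at j=4)
  i=3: ✗ (fails at j=4)
  i=4: ✗ (fails at j=4)
  i=5: ✗ (fails at j=5)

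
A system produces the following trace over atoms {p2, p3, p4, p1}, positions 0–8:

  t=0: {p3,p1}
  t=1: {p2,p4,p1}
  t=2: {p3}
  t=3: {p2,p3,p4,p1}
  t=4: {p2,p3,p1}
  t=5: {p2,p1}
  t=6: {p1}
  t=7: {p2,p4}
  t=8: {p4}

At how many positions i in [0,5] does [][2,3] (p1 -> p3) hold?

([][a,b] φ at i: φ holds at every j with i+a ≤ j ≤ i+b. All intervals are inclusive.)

Evaluate at each i in [0,5]:
  i=0: ✓ (all of [2,3])
  i=1: ✓ (all of [3,4])
  i=2: ✗ (fails at j=5)
  i=3: ✗ (fails at j=5)
  i=4: ✗ (fails at j=6)
  i=5: ✓ (all of [7,8])
Positions where it holds: {0, 1, 5} → 3.

3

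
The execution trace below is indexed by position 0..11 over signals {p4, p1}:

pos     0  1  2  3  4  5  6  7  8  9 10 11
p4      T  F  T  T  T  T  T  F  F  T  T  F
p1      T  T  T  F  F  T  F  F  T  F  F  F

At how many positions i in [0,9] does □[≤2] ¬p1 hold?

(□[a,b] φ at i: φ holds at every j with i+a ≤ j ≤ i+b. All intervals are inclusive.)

1

Evaluate at each i in [0,9]:
  i=0: ✗ (fails at j=0)
  i=1: ✗ (fails at j=1)
  i=2: ✗ (fails at j=2)
  i=3: ✗ (fails at j=5)
  i=4: ✗ (fails at j=5)
  i=5: ✗ (fails at j=5)
  i=6: ✗ (fails at j=8)
  i=7: ✗ (fails at j=8)
  i=8: ✗ (fails at j=8)
  i=9: ✓ (all of [9,11])
Positions where it holds: {9} → 1.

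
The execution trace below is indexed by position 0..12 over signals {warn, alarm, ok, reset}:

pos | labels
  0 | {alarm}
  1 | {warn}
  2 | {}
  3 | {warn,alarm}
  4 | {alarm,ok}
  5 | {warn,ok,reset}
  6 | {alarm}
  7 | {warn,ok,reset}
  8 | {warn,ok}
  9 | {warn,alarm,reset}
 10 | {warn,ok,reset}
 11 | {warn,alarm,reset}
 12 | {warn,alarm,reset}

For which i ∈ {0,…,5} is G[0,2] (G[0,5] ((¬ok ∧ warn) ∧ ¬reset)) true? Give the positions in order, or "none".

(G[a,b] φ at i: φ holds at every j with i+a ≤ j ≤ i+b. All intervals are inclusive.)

Evaluate at each i in [0,5]:
  i=0: ✗ (fails at j=0)
  i=1: ✗ (fails at j=1)
  i=2: ✗ (fails at j=2)
  i=3: ✗ (fails at j=3)
  i=4: ✗ (fails at j=4)
  i=5: ✗ (fails at j=5)

none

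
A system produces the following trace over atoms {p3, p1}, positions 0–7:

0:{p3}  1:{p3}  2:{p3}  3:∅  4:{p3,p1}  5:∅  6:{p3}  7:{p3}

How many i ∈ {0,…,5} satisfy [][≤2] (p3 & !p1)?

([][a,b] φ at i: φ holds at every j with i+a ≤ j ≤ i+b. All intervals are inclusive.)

Evaluate at each i in [0,5]:
  i=0: ✓ (all of [0,2])
  i=1: ✗ (fails at j=3)
  i=2: ✗ (fails at j=3)
  i=3: ✗ (fails at j=3)
  i=4: ✗ (fails at j=4)
  i=5: ✗ (fails at j=5)
Positions where it holds: {0} → 1.

1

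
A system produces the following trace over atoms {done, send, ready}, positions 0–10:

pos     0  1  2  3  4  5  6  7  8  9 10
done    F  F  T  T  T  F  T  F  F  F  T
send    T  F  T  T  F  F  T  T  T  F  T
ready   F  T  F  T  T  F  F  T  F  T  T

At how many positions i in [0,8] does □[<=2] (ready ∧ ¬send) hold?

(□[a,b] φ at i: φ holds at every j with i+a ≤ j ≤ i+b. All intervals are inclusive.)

0

Evaluate at each i in [0,8]:
  i=0: ✗ (fails at j=0)
  i=1: ✗ (fails at j=2)
  i=2: ✗ (fails at j=2)
  i=3: ✗ (fails at j=3)
  i=4: ✗ (fails at j=5)
  i=5: ✗ (fails at j=5)
  i=6: ✗ (fails at j=6)
  i=7: ✗ (fails at j=7)
  i=8: ✗ (fails at j=8)
Positions where it holds: {} → 0.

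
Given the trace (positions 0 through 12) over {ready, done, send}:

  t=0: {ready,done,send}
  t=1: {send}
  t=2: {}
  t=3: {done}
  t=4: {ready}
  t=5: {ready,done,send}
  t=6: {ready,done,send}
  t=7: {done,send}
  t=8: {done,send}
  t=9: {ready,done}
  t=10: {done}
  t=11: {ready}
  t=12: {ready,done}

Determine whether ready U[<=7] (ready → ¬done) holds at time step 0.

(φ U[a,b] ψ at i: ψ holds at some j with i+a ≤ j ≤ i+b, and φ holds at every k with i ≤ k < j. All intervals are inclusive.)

Need some j in [0,7] with (ready → ¬done), and ready at every k in [0,j-1].
  j=0: (ready → ¬done) false.
  j=1: (ready → ¬done) holds; ready holds at every k in [0,0] → satisfied.

Holds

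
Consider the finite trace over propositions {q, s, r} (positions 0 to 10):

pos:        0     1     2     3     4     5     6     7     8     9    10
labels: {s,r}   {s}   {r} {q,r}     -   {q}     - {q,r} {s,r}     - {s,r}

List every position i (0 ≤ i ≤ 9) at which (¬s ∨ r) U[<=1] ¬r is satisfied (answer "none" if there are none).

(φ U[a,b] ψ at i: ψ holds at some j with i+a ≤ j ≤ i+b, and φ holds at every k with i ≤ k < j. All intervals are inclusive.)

0, 1, 3, 4, 5, 6, 8, 9

Evaluate at each i in [0,9]:
  i=0: ✓ (rhs at j=1; lhs holds on [0,0])
  i=1: ✓ (rhs at j=1)
  i=2: ✗ (no rhs in [2,3])
  i=3: ✓ (rhs at j=4; lhs holds on [3,3])
  i=4: ✓ (rhs at j=4)
  i=5: ✓ (rhs at j=5)
  i=6: ✓ (rhs at j=6)
  i=7: ✗ (no rhs in [7,8])
  i=8: ✓ (rhs at j=9; lhs holds on [8,8])
  i=9: ✓ (rhs at j=9)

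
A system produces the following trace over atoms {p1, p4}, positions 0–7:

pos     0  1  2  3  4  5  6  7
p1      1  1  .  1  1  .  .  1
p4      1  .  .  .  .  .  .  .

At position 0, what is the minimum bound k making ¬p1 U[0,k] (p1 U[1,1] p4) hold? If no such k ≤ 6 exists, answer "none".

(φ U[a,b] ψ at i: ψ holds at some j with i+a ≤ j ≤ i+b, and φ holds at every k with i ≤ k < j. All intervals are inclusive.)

Need earliest j ≥ 0 with (p1 U[1,1] p4), and ¬p1 at every k in [0,j-1].
  j=0: rhs fails.
  j=1: rhs fails.
  j=2: rhs fails.
  j=3: rhs fails.
  j=4: rhs fails.
  j=5: rhs fails.
  j=6: rhs fails.
No witness within the range → none.

none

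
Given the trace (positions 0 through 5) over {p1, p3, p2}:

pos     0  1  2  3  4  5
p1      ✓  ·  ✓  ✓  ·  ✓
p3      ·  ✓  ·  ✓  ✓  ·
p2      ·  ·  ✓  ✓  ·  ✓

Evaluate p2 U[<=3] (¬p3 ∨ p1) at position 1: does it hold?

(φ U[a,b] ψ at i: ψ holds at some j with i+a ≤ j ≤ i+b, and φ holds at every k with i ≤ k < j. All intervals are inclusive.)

Does not hold

Need some j in [1,4] with (¬p3 ∨ p1), and p2 at every k in [1,j-1].
  j=1: (¬p3 ∨ p1) false.
  j=2: (¬p3 ∨ p1) holds, but p2 fails at k=1 → not this j.
  j=3: (¬p3 ∨ p1) holds, but p2 fails at k=1 → not this j.
  j=4: (¬p3 ∨ p1) false.
No j in the window works → until fails.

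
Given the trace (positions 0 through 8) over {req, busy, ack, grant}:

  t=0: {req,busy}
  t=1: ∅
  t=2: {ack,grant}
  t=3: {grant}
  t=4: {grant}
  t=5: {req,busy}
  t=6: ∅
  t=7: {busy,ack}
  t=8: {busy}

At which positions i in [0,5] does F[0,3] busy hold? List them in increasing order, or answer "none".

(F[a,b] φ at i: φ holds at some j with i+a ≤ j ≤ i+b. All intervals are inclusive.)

0, 2, 3, 4, 5

Evaluate at each i in [0,5]:
  i=0: ✓ (witness j=0)
  i=1: ✗ (none in [1,4])
  i=2: ✓ (witness j=5)
  i=3: ✓ (witness j=5)
  i=4: ✓ (witness j=5)
  i=5: ✓ (witness j=5)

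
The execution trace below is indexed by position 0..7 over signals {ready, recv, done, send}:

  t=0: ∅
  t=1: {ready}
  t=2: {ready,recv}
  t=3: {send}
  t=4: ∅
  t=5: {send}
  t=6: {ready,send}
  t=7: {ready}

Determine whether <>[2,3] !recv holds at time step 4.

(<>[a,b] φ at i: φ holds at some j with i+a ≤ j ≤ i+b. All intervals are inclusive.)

Yes

Check !recv at each j in [6,7]:
  j=6: true
  j=7: true
Found at j=6 → formula holds.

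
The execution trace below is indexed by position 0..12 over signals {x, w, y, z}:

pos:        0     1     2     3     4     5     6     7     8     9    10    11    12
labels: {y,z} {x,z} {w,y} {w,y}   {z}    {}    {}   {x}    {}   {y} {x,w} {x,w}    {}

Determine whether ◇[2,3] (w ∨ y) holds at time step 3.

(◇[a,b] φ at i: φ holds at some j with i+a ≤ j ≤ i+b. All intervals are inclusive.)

Does not hold

Check (w ∨ y) at each j in [5,6]:
  j=5: false
  j=6: false
No position in the window satisfies it → formula fails.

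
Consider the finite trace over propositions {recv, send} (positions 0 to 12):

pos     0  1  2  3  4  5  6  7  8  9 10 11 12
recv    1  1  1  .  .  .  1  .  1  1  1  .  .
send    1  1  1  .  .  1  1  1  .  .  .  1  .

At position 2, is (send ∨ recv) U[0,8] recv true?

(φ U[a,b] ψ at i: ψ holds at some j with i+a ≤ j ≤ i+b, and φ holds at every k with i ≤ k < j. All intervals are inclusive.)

Need some j in [2,10] with recv, and (send ∨ recv) at every k in [2,j-1].
  j=2: recv holds; no prefix to check → satisfied.

Holds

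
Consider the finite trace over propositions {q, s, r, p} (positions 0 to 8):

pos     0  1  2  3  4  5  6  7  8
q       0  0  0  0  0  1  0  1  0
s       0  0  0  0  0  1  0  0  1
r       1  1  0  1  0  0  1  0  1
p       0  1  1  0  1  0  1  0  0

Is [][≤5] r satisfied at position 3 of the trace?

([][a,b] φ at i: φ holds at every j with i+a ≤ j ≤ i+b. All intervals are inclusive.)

False

Check r at every j in [3,8]:
  j=3: true
  j=4: false
  j=5: false
  j=6: true
  j=7: false
  j=8: true
Fails at j=4 → formula fails.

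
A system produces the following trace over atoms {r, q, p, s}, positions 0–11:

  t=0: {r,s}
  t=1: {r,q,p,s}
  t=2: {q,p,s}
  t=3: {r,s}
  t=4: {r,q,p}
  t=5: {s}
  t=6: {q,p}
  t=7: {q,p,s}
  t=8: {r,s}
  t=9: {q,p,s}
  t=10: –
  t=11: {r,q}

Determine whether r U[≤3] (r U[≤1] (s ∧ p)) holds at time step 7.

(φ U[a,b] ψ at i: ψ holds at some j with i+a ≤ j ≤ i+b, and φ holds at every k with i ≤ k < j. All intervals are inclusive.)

Need some j in [7,10] with (r U[≤1] (s ∧ p)), and r at every k in [7,j-1].
  j=7: (r U[≤1] (s ∧ p)) holds; no prefix to check → satisfied.

True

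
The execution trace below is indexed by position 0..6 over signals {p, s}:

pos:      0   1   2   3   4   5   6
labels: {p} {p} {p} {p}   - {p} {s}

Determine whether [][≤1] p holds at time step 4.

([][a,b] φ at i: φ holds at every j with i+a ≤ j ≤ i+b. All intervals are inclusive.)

Check p at every j in [4,5]:
  j=4: false
  j=5: true
Fails at j=4 → formula fails.

Does not hold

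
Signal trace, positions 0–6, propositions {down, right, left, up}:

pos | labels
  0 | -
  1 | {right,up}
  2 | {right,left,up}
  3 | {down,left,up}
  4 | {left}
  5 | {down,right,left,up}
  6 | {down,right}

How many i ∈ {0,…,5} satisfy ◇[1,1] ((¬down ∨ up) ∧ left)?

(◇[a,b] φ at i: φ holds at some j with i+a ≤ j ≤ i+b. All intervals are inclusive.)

Evaluate at each i in [0,5]:
  i=0: ✗ (none in [1,1])
  i=1: ✓ (witness j=2)
  i=2: ✓ (witness j=3)
  i=3: ✓ (witness j=4)
  i=4: ✓ (witness j=5)
  i=5: ✗ (none in [6,6])
Positions where it holds: {1, 2, 3, 4} → 4.

4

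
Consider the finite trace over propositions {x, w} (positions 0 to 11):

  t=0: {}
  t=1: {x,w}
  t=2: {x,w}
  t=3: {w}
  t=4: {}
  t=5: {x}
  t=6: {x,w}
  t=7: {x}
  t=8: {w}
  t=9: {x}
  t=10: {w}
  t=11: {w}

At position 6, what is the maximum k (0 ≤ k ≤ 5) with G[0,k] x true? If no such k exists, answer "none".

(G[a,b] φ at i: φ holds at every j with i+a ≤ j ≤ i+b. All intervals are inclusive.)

x must hold from j=6 onward; find where it first fails.
  j=6: holds
  j=7: holds
  j=8: fails
Holds on [6,7], so largest k = 1.

1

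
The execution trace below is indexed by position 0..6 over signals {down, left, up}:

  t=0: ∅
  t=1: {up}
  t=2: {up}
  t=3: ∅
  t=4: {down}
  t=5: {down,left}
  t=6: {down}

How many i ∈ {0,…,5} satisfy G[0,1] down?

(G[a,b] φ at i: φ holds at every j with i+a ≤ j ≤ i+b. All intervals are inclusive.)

2

Evaluate at each i in [0,5]:
  i=0: ✗ (fails at j=0)
  i=1: ✗ (fails at j=1)
  i=2: ✗ (fails at j=2)
  i=3: ✗ (fails at j=3)
  i=4: ✓ (all of [4,5])
  i=5: ✓ (all of [5,6])
Positions where it holds: {4, 5} → 2.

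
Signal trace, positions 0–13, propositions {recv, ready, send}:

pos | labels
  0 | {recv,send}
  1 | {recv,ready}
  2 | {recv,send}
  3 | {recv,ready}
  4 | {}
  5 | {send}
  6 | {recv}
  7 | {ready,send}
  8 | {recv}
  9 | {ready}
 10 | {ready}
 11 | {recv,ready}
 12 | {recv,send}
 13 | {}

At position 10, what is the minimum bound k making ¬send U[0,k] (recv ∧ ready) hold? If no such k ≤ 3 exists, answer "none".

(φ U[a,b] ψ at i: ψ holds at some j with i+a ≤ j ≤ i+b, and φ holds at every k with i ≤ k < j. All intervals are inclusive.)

1

Need earliest j ≥ 10 with (recv ∧ ready), and ¬send at every k in [10,j-1].
  j=10: rhs fails.
  j=11: rhs holds; lhs holds on [10,10]. k = 1.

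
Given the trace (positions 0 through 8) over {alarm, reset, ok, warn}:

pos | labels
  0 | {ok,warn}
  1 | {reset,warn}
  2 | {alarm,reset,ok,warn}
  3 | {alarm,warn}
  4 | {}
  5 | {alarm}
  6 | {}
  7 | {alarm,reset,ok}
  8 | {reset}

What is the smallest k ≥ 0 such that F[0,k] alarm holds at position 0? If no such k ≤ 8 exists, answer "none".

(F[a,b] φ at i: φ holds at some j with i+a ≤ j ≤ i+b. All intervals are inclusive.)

2

Scan j = 0,1,… for alarm:
  j=0: fails
  j=1: fails
  j=2: holds
First hit at j=2, so smallest k = 2-0 = 2.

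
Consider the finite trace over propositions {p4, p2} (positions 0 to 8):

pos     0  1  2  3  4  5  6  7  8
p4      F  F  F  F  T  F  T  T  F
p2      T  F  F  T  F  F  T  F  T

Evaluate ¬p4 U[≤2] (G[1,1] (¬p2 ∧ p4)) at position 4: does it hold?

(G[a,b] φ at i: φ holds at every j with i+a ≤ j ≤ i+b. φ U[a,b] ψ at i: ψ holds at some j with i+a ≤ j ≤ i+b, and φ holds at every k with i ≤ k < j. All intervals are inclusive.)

Does not hold

Need some j in [4,6] with G[1,1] (¬p2 ∧ p4), and ¬p4 at every k in [4,j-1].
  j=4: G[1,1] (¬p2 ∧ p4) — fails at 5.
  j=5: G[1,1] (¬p2 ∧ p4) — fails at 6.
  j=6: G[1,1] (¬p2 ∧ p4) holds, but ¬p4 fails at k=4 → not this j.
No j in the window works → until fails.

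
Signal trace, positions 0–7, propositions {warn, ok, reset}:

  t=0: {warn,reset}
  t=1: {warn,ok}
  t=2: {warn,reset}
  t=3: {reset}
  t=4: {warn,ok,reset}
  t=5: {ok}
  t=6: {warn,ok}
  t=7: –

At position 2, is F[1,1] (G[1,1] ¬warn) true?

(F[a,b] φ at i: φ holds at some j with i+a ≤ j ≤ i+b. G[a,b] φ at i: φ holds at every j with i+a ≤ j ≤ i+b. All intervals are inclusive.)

Check G[1,1] ¬warn at each j in [3,3]:
  j=3: fails at 4
No position in the window satisfies it → formula fails.

Does not hold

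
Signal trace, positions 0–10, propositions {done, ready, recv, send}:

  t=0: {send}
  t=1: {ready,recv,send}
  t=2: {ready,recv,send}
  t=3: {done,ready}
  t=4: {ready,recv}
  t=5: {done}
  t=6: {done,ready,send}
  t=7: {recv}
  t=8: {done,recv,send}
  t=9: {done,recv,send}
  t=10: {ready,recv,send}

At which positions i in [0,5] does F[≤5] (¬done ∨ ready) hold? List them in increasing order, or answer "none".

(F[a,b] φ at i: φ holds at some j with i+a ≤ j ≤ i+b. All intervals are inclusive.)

Evaluate at each i in [0,5]:
  i=0: ✓ (witness j=0)
  i=1: ✓ (witness j=1)
  i=2: ✓ (witness j=2)
  i=3: ✓ (witness j=3)
  i=4: ✓ (witness j=4)
  i=5: ✓ (witness j=6)

0, 1, 2, 3, 4, 5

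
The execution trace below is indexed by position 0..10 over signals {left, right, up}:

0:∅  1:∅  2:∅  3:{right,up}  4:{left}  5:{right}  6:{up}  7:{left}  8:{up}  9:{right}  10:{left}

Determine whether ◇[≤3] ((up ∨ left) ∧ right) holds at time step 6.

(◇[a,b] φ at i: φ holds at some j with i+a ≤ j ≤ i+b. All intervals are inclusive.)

Check ((up ∨ left) ∧ right) at each j in [6,9]:
  j=6: false
  j=7: false
  j=8: false
  j=9: false
No position in the window satisfies it → formula fails.

Does not hold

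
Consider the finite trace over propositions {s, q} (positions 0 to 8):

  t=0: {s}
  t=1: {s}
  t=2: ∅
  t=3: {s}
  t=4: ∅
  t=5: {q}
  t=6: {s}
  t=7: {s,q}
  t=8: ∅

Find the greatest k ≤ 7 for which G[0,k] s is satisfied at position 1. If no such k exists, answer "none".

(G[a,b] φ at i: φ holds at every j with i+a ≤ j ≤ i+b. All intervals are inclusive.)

s must hold from j=1 onward; find where it first fails.
  j=1: holds
  j=2: fails
Holds on [1,1], so largest k = 0.

0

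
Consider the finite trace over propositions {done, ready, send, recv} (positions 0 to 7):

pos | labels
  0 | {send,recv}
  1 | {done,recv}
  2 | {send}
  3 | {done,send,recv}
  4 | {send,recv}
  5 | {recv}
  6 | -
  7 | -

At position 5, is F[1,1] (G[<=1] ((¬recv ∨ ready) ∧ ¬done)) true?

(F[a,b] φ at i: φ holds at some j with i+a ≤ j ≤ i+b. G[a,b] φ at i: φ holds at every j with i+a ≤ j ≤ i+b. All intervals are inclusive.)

True

Check G[<=1] ((¬recv ∨ ready) ∧ ¬done) at each j in [6,6]:
  j=6: holds on [6,7]
Found at j=6 → formula holds.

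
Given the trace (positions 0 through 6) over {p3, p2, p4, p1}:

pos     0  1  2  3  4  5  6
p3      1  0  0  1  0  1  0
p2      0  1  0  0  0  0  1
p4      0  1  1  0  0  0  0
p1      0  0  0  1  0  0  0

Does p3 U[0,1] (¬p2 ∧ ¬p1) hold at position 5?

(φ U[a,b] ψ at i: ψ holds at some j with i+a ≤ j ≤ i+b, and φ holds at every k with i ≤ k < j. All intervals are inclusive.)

Need some j in [5,6] with (¬p2 ∧ ¬p1), and p3 at every k in [5,j-1].
  j=5: (¬p2 ∧ ¬p1) holds; no prefix to check → satisfied.

Holds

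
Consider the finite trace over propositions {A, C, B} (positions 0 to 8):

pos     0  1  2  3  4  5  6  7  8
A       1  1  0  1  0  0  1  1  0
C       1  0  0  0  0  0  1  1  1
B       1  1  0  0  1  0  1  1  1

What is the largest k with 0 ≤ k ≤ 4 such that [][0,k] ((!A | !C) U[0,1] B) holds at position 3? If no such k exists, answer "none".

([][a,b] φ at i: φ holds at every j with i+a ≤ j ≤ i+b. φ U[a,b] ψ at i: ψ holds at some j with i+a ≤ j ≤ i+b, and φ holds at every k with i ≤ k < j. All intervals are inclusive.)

((!A | !C) U[0,1] B) must hold from j=3 onward; find where it first fails.
  j=3: holds
  j=4: holds
  j=5: holds
  j=6: holds
  j=7: holds
Holds through j=7; largest k = 4.

4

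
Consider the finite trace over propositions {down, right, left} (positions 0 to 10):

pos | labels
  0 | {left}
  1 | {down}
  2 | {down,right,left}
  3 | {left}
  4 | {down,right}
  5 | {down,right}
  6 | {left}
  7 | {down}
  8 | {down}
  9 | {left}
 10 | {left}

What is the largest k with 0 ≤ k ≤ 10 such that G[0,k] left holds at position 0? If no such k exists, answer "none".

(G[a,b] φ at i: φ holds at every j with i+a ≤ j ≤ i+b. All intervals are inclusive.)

left must hold from j=0 onward; find where it first fails.
  j=0: holds
  j=1: fails
Holds on [0,0], so largest k = 0.

0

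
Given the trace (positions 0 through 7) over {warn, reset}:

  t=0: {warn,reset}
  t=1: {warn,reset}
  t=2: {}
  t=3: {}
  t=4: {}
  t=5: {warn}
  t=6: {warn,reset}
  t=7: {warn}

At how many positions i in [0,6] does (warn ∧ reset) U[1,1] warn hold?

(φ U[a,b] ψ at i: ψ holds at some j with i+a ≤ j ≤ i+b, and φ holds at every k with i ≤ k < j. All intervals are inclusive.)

Evaluate at each i in [0,6]:
  i=0: ✓ (rhs at j=1; lhs holds on [0,0])
  i=1: ✗ (no rhs in [2,2])
  i=2: ✗ (no rhs in [3,3])
  i=3: ✗ (no rhs in [4,4])
  i=4: ✗ (lhs fails at k=4 before rhs at j=5)
  i=5: ✗ (lhs fails at k=5 before rhs at j=6)
  i=6: ✓ (rhs at j=7; lhs holds on [6,6])
Positions where it holds: {0, 6} → 2.

2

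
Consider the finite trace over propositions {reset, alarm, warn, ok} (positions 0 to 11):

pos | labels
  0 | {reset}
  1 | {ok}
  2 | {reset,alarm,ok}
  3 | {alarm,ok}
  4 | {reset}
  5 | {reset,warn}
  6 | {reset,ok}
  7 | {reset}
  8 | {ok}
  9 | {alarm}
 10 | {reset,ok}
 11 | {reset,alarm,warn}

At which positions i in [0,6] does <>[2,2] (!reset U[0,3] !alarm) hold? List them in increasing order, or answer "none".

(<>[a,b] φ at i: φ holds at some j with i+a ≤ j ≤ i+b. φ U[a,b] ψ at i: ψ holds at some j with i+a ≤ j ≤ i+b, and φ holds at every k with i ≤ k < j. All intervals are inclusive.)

1, 2, 3, 4, 5, 6

Evaluate at each i in [0,6]:
  i=0: ✗ (none in [2,2])
  i=1: ✓ (witness j=3)
  i=2: ✓ (witness j=4)
  i=3: ✓ (witness j=5)
  i=4: ✓ (witness j=6)
  i=5: ✓ (witness j=7)
  i=6: ✓ (witness j=8)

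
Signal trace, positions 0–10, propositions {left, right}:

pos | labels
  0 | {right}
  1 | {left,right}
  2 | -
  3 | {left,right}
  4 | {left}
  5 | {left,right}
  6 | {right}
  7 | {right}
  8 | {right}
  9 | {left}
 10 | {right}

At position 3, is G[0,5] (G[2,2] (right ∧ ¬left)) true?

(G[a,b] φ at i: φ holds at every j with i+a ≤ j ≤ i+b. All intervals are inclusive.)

Check G[2,2] (right ∧ ¬left) at every j in [3,8]:
  j=3: fails at 5
  j=4: holds on [6,6]
  j=5: holds on [7,7]
  j=6: holds on [8,8]
  j=7: fails at 9
  j=8: holds on [10,10]
Fails at j=3 → formula fails.

Does not hold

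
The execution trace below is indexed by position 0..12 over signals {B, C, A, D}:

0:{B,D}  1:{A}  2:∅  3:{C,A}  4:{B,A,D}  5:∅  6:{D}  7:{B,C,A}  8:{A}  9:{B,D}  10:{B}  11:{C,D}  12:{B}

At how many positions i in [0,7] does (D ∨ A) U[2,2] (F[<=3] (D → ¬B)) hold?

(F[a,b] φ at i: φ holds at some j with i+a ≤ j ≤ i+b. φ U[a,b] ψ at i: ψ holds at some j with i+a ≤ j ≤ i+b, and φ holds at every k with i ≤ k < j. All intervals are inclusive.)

4

Evaluate at each i in [0,7]:
  i=0: ✓ (rhs at j=2; lhs holds on [0,1])
  i=1: ✗ (lhs fails at k=2 before rhs at j=3)
  i=2: ✗ (lhs fails at k=2 before rhs at j=4)
  i=3: ✓ (rhs at j=5; lhs holds on [3,4])
  i=4: ✗ (lhs fails at k=5 before rhs at j=6)
  i=5: ✗ (lhs fails at k=5 before rhs at j=7)
  i=6: ✓ (rhs at j=8; lhs holds on [6,7])
  i=7: ✓ (rhs at j=9; lhs holds on [7,8])
Positions where it holds: {0, 3, 6, 7} → 4.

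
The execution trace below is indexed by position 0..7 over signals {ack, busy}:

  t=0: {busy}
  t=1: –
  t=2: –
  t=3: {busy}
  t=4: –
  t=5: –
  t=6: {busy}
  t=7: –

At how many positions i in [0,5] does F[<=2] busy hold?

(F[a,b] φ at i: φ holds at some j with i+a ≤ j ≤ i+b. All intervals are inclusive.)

Evaluate at each i in [0,5]:
  i=0: ✓ (witness j=0)
  i=1: ✓ (witness j=3)
  i=2: ✓ (witness j=3)
  i=3: ✓ (witness j=3)
  i=4: ✓ (witness j=6)
  i=5: ✓ (witness j=6)
Positions where it holds: {0, 1, 2, 3, 4, 5} → 6.

6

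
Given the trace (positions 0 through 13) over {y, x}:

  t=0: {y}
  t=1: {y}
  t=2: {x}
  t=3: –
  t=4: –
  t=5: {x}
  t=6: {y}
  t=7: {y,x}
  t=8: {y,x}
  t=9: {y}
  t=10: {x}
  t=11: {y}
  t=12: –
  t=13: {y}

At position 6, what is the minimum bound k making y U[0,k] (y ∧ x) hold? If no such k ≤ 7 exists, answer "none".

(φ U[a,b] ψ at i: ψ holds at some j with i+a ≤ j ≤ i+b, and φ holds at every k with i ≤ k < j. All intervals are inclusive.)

Need earliest j ≥ 6 with (y ∧ x), and y at every k in [6,j-1].
  j=6: rhs fails.
  j=7: rhs holds; lhs holds on [6,6]. k = 1.

1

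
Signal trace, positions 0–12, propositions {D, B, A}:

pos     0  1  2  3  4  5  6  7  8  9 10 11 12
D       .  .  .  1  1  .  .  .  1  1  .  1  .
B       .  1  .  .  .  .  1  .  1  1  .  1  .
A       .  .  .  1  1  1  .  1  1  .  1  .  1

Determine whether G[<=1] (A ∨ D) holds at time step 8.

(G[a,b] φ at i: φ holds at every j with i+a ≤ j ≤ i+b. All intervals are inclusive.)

Check (A ∨ D) at every j in [8,9]:
  j=8: true
  j=9: true
All positions satisfy it → formula holds.

Holds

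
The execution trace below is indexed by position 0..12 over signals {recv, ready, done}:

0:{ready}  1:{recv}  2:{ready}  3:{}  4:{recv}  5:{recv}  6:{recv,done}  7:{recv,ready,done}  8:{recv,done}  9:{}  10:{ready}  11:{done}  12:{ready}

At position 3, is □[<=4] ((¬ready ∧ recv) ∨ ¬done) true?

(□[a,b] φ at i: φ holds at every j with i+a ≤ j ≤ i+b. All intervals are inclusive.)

No

Check ((¬ready ∧ recv) ∨ ¬done) at every j in [3,7]:
  j=3: true
  j=4: true
  j=5: true
  j=6: true
  j=7: false
Fails at j=7 → formula fails.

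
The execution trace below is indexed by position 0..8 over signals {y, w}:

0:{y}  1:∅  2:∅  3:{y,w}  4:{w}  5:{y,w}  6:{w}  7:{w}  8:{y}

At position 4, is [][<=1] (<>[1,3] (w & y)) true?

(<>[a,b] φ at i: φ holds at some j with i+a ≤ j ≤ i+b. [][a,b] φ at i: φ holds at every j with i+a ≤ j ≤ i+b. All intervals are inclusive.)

Check <>[1,3] (w & y) at every j in [4,5]:
  j=4: holds (witness at 5)
  j=5: fails (none in [6,8])
Fails at j=5 → formula fails.

False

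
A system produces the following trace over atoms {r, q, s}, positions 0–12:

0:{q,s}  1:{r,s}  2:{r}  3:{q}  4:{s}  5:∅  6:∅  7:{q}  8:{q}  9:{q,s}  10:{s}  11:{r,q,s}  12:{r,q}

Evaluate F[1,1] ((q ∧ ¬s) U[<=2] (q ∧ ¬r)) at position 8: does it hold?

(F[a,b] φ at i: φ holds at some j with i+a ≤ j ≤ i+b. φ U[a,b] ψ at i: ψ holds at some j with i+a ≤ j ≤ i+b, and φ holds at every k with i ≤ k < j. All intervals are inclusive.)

True

Check ((q ∧ ¬s) U[<=2] (q ∧ ¬r)) at each j in [9,9]:
  j=9: holds
Found at j=9 → formula holds.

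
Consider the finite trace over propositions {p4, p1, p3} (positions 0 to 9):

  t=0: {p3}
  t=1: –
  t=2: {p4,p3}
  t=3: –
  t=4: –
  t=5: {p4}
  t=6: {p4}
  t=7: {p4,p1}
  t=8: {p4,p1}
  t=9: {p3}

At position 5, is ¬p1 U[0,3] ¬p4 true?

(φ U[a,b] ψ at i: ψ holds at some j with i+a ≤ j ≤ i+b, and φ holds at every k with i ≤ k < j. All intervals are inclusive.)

Need some j in [5,8] with ¬p4, and ¬p1 at every k in [5,j-1].
  j=5: ¬p4 false.
  j=6: ¬p4 false.
  j=7: ¬p4 false.
  j=8: ¬p4 false.
No j in the window works → until fails.

Does not hold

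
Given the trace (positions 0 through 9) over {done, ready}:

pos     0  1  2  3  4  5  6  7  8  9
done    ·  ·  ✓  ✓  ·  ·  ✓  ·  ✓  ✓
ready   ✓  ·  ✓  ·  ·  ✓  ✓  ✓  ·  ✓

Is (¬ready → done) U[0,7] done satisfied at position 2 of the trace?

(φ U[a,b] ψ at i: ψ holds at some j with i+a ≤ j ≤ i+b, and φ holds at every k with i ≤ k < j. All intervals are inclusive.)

Need some j in [2,9] with done, and (¬ready → done) at every k in [2,j-1].
  j=2: done holds; no prefix to check → satisfied.

Holds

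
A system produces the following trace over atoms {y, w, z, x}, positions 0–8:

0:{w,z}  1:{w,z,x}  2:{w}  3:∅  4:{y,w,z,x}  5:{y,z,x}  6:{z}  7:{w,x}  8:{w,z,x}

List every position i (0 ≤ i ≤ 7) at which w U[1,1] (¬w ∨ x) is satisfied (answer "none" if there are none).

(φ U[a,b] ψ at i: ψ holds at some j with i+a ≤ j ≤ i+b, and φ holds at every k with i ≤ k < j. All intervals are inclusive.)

0, 2, 4, 7

Evaluate at each i in [0,7]:
  i=0: ✓ (rhs at j=1; lhs holds on [0,0])
  i=1: ✗ (no rhs in [2,2])
  i=2: ✓ (rhs at j=3; lhs holds on [2,2])
  i=3: ✗ (lhs fails at k=3 before rhs at j=4)
  i=4: ✓ (rhs at j=5; lhs holds on [4,4])
  i=5: ✗ (lhs fails at k=5 before rhs at j=6)
  i=6: ✗ (lhs fails at k=6 before rhs at j=7)
  i=7: ✓ (rhs at j=8; lhs holds on [7,7])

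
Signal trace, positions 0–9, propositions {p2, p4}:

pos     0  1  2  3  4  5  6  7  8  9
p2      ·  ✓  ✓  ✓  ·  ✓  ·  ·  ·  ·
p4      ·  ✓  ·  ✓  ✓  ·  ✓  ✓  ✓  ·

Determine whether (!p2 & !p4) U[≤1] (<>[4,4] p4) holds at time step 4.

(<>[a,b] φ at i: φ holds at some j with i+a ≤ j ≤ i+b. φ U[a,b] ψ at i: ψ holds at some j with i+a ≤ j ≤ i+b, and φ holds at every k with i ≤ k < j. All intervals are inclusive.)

Holds

Need some j in [4,5] with <>[4,4] p4, and (!p2 & !p4) at every k in [4,j-1].
  j=4: <>[4,4] p4 holds; no prefix to check → satisfied.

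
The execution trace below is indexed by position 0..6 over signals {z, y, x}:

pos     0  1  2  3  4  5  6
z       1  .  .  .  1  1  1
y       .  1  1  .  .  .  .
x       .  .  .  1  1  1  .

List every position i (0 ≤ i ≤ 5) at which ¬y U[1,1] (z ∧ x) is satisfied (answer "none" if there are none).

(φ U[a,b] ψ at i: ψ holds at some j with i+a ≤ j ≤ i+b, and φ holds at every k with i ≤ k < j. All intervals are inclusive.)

Evaluate at each i in [0,5]:
  i=0: ✗ (no rhs in [1,1])
  i=1: ✗ (no rhs in [2,2])
  i=2: ✗ (no rhs in [3,3])
  i=3: ✓ (rhs at j=4; lhs holds on [3,3])
  i=4: ✓ (rhs at j=5; lhs holds on [4,4])
  i=5: ✗ (no rhs in [6,6])

3, 4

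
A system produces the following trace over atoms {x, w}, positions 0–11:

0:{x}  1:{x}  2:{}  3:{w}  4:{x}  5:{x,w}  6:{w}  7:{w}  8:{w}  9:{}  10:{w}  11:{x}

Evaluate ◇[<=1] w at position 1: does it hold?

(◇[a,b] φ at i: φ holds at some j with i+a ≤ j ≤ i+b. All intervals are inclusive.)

Does not hold

Check w at each j in [1,2]:
  j=1: false
  j=2: false
No position in the window satisfies it → formula fails.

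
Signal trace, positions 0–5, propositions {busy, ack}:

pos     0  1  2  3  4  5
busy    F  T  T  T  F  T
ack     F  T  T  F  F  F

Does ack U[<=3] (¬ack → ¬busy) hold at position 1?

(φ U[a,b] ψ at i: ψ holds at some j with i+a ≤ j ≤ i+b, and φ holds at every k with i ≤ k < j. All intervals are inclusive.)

Yes

Need some j in [1,4] with (¬ack → ¬busy), and ack at every k in [1,j-1].
  j=1: (¬ack → ¬busy) holds; no prefix to check → satisfied.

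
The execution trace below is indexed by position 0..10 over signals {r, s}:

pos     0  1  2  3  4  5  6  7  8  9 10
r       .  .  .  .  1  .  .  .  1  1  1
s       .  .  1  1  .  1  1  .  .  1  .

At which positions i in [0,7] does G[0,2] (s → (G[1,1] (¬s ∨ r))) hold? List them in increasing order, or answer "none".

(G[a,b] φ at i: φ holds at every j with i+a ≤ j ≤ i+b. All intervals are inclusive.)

Evaluate at each i in [0,7]:
  i=0: ✗ (fails at j=2)
  i=1: ✗ (fails at j=2)
  i=2: ✗ (fails at j=2)
  i=3: ✗ (fails at j=5)
  i=4: ✗ (fails at j=5)
  i=5: ✗ (fails at j=5)
  i=6: ✓ (all of [6,8])
  i=7: ✓ (all of [7,9])

6, 7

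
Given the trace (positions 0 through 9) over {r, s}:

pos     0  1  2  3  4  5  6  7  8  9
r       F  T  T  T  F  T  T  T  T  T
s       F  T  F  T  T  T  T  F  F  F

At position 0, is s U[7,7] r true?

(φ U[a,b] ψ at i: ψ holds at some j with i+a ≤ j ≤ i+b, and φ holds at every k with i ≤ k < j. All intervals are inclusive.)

Does not hold

Need some j in [7,7] with r, and s at every k in [0,j-1].
  j=7: r holds, but s fails at k=0 → not this j.
No j in the window works → until fails.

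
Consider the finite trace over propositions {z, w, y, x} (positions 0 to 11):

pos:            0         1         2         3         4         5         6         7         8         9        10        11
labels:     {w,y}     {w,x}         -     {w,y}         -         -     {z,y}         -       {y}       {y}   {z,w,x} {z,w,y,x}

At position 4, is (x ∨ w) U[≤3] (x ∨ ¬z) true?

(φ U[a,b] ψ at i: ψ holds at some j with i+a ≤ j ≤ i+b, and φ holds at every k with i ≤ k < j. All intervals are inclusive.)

True

Need some j in [4,7] with (x ∨ ¬z), and (x ∨ w) at every k in [4,j-1].
  j=4: (x ∨ ¬z) holds; no prefix to check → satisfied.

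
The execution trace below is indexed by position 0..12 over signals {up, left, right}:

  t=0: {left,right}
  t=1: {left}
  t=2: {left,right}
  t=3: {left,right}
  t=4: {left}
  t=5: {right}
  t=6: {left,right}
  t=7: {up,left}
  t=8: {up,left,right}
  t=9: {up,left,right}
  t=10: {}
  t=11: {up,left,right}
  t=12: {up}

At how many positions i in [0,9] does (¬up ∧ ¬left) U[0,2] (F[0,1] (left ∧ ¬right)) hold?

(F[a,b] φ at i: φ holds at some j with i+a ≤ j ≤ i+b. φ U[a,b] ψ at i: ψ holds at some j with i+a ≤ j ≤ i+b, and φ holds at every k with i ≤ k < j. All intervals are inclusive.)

Evaluate at each i in [0,9]:
  i=0: ✓ (rhs at j=0)
  i=1: ✓ (rhs at j=1)
  i=2: ✗ (lhs fails at k=2 before rhs at j=3)
  i=3: ✓ (rhs at j=3)
  i=4: ✓ (rhs at j=4)
  i=5: ✓ (rhs at j=6; lhs holds on [5,5])
  i=6: ✓ (rhs at j=6)
  i=7: ✓ (rhs at j=7)
  i=8: ✗ (no rhs in [8,10])
  i=9: ✗ (no rhs in [9,11])
Positions where it holds: {0, 1, 3, 4, 5, 6, 7} → 7.

7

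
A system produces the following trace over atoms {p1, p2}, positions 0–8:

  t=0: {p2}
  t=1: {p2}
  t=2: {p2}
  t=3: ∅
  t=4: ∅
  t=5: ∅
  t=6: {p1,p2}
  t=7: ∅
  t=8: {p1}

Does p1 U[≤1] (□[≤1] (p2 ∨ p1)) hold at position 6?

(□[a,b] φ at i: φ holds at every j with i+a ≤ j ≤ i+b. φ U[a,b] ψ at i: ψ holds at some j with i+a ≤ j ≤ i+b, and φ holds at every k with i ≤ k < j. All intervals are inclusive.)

Does not hold

Need some j in [6,7] with □[≤1] (p2 ∨ p1), and p1 at every k in [6,j-1].
  j=6: □[≤1] (p2 ∨ p1) — fails at 7.
  j=7: □[≤1] (p2 ∨ p1) — fails at 7.
No j in the window works → until fails.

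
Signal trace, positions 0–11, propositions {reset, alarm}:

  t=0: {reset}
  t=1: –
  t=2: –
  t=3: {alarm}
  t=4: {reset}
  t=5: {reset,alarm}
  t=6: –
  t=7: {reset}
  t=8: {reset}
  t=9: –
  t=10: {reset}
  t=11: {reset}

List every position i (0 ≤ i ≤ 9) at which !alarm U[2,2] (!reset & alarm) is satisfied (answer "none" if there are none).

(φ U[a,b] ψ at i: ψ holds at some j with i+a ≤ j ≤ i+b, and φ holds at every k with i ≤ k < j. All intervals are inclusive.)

1

Evaluate at each i in [0,9]:
  i=0: ✗ (no rhs in [2,2])
  i=1: ✓ (rhs at j=3; lhs holds on [1,2])
  i=2: ✗ (no rhs in [4,4])
  i=3: ✗ (no rhs in [5,5])
  i=4: ✗ (no rhs in [6,6])
  i=5: ✗ (no rhs in [7,7])
  i=6: ✗ (no rhs in [8,8])
  i=7: ✗ (no rhs in [9,9])
  i=8: ✗ (no rhs in [10,10])
  i=9: ✗ (no rhs in [11,11])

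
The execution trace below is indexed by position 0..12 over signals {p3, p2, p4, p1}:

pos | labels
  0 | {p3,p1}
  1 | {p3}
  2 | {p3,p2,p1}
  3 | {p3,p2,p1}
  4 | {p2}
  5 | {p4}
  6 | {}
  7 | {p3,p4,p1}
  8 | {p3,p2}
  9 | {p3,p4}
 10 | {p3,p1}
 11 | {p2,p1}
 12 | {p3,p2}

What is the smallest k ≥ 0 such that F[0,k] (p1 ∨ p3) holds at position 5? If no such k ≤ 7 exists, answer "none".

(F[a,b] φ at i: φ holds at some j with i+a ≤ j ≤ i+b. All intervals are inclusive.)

Scan j = 5,6,… for (p1 ∨ p3):
  j=5: fails
  j=6: fails
  j=7: holds
First hit at j=7, so smallest k = 7-5 = 2.

2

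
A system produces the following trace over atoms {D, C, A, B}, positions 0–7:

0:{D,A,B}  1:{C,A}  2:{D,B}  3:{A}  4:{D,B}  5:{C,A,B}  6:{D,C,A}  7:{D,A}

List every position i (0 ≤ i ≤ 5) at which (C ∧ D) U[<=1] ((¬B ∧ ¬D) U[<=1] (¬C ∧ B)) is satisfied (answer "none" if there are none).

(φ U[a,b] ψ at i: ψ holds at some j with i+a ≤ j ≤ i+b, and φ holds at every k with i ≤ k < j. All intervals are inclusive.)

0, 1, 2, 3, 4

Evaluate at each i in [0,5]:
  i=0: ✓ (rhs at j=0)
  i=1: ✓ (rhs at j=1)
  i=2: ✓ (rhs at j=2)
  i=3: ✓ (rhs at j=3)
  i=4: ✓ (rhs at j=4)
  i=5: ✗ (no rhs in [5,6])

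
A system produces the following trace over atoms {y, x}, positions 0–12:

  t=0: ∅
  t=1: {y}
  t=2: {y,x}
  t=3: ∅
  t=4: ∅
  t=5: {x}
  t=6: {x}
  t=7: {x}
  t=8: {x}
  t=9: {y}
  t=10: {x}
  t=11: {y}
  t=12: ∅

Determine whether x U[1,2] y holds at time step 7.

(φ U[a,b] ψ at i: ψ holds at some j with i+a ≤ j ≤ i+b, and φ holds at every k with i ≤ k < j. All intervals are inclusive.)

Yes

Need some j in [8,9] with y, and x at every k in [7,j-1].
  j=8: y false.
  j=9: y holds; x holds at every k in [7,8] → satisfied.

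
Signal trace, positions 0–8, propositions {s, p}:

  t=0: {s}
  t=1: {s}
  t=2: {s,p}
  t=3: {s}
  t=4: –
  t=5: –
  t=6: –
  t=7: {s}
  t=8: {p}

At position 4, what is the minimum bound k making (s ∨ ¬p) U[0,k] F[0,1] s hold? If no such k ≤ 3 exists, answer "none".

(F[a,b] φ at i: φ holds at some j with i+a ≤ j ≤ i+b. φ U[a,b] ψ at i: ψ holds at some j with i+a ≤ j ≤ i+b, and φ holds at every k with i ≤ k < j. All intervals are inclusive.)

Need earliest j ≥ 4 with F[0,1] s, and (s ∨ ¬p) at every k in [4,j-1].
  j=4: rhs fails.
  j=5: rhs fails.
  j=6: rhs holds; lhs holds on [4,5]. k = 2.

2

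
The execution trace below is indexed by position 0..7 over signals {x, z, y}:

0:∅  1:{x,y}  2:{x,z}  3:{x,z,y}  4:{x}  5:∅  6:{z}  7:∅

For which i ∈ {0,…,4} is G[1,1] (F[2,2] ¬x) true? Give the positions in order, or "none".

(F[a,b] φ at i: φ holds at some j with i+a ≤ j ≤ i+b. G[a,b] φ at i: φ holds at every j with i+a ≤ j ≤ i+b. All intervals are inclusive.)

Evaluate at each i in [0,4]:
  i=0: ✗ (fails at j=1)
  i=1: ✗ (fails at j=2)
  i=2: ✓ (all of [3,3])
  i=3: ✓ (all of [4,4])
  i=4: ✓ (all of [5,5])

2, 3, 4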